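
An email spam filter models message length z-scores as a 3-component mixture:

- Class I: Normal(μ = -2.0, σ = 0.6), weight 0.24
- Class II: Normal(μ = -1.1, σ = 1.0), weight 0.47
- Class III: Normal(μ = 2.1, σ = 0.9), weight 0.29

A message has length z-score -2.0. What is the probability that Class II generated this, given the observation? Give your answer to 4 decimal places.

0.4394

Apply Bayes' rule: the posterior for each component is proportional to its prior times its likelihood at x.
Component likelihoods at x = -2.0:
  p_I = 0.664904
  p_II = 0.266085
  p_III = 1.38099e-05
Unnormalised posteriors:
  π_I·p_I = 0.24 × 0.664904 = 0.159577
  π_II·p_II = 0.47 × 0.266085 = 0.12506
  π_III·p_III = 0.29 × 1.38099e-05 = 4.00489e-06
Normaliser: 0.159577 + 0.12506 + 4.00489e-06 = 0.284641
P(Class II | x) ≈ 0.4394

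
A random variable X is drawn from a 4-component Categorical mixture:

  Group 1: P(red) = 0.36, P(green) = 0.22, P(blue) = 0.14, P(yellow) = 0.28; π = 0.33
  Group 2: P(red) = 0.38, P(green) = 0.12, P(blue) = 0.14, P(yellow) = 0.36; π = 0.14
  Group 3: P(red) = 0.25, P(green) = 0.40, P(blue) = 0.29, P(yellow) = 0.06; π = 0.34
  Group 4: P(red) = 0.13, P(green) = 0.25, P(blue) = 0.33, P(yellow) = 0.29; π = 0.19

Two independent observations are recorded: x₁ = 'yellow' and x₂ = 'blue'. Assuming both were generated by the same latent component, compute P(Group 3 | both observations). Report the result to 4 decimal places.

P(component k | x) = π_k·f_k(x) / marginal(x), where marginal(x) = Σ_j π_j·f_j(x).
Since both observations come from the same component, the likelihood for component k is f_k(x₁)·f_k(x₂).
  f_1 = [0.28] × [0.14] = 0.0392
  f_2 = [0.36] × [0.14] = 0.0504
  f_3 = [0.06] × [0.29] = 0.0174
  f_4 = [0.29] × [0.33] = 0.0957
Unnormalised posteriors:
  π_1·f_1 = 0.33 × 0.0392 = 0.012936
  π_2·f_2 = 0.14 × 0.0504 = 0.007056
  π_3·f_3 = 0.34 × 0.0174 = 0.005916
  π_4·f_4 = 0.19 × 0.0957 = 0.018183
Sum: 0.012936 + 0.007056 + 0.005916 + 0.018183 = 0.044091
P(Group 3 | x₁,x₂) ≈ 0.1342

0.1342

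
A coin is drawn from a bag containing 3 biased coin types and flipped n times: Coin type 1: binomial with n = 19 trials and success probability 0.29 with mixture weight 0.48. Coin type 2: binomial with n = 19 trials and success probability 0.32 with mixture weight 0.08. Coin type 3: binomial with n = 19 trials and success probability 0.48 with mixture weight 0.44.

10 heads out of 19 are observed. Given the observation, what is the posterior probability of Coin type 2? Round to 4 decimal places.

0.0306

The responsibility of component k is P(Z=k) f_k(x) divided by Σ_j P(Z=j) f_j(x).
Binomial probabilities:
  L_1 = 0.0178186
  L_2 = 0.0323332
  L_3 = 0.166729
Weight by the priors:
  P(Z=1)·L_1 = 0.48 × 0.0178186 = 0.00855293
  P(Z=2)·L_2 = 0.08 × 0.0323332 = 0.00258666
  P(Z=3)·L_3 = 0.44 × 0.166729 = 0.0733607
Evidence: 0.00855293 + 0.00258666 + 0.0733607 = 0.0845003
So the posterior for Coin type 2 is 0.00258666 / 0.0845003 ≈ 0.0306.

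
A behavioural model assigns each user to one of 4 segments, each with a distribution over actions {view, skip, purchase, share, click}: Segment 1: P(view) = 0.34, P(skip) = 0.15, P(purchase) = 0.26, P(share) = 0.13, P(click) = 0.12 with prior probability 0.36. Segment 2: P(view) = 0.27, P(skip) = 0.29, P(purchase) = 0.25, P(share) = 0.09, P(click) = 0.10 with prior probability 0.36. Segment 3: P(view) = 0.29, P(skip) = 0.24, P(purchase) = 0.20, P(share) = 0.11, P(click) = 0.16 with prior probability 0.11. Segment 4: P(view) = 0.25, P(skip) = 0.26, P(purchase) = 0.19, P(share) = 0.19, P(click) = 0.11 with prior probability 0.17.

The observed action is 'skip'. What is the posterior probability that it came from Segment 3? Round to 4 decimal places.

P(component k | x) = w_k·f_k(x) / marginal(x), where marginal(x) = Σ_j w_j·f_j(x).
Categorical probabilities:
  L_1 = 0.15
  L_2 = 0.29
  L_3 = 0.24
  L_4 = 0.26
Multiply by the mixture weights:
  w_1·L_1 = 0.36 × 0.15 = 0.054
  w_2·L_2 = 0.36 × 0.29 = 0.1044
  w_3·L_3 = 0.11 × 0.24 = 0.0264
  w_4·L_4 = 0.17 × 0.26 = 0.0442
Denominator: 0.054 + 0.1044 + 0.0264 + 0.0442 = 0.229
Responsibility of Segment 3: 0.0264 / 0.229 ≈ 0.1153

0.1153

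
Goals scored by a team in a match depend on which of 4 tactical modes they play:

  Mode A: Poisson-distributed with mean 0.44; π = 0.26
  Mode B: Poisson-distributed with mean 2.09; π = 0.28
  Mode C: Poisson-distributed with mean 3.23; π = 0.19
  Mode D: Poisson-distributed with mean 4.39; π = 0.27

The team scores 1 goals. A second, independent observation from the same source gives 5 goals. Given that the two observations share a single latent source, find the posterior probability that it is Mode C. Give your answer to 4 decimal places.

0.3401

Apply Bayes' rule: the posterior for each component is proportional to its prior times its likelihood at x.
Since both observations come from the same component, the likelihood for component k is f_k(x₁)·f_k(x₂).
  f_A = [e^(−0.44)·0.44^1/1! = 0.283376] × [8.851e-05] = 2.50816e-05
  f_B = [e^(−2.09)·2.09^1/1! = 0.258506] × [0.0411031] = 0.0106254
  f_C = [e^(−3.23)·3.23^1/1! = 0.127771] × [0.115894] = 0.0148078
  f_D = [e^(−4.39)·4.39^1/1! = 0.0544392] × [0.168496] = 0.00917277
Weight by the priors:
  w_A·f_A = 0.26 × 2.50816e-05 = 6.52122e-06
  w_B·f_B = 0.28 × 0.0106254 = 0.00297511
  w_C·f_C = 0.19 × 0.0148078 = 0.00281349
  w_D·f_D = 0.27 × 0.00917277 = 0.00247665
Evidence: 6.52122e-06 + 0.00297511 + 0.00281349 + 0.00247665 = 0.00827177
P(Mode C | data) ≈ 0.3401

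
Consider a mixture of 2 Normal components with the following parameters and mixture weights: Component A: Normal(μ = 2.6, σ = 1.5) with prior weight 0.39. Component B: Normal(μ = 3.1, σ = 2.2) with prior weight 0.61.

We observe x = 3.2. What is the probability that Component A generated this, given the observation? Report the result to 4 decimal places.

0.4642

Posterior ∝ prior × likelihood, so P(k | x) ∝ π_k f_k(x); normalise over all components.
Evaluate each component's likelihood at the observed value:
  p_A = 0.245513
  p_B = 0.18115
Multiply by the mixture weights:
  π_A·p_A = 0.39 × 0.245513 = 0.0957502
  π_B·p_B = 0.61 × 0.18115 = 0.110502
Marginal: 0.0957502 + 0.110502 = 0.206252
Responsibility of Component A: 0.0957502 / 0.206252 ≈ 0.4642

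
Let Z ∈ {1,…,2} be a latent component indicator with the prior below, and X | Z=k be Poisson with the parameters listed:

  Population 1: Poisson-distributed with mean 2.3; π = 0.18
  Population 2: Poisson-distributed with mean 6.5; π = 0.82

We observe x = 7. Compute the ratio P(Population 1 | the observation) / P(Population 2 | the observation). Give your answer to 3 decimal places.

0.010

Since P(k|x) ∝ w_k f_k(x), the posterior odds are w_i f_i(x) / (w_j f_j(x)).
Evaluate each component's likelihood at the observed value:
  f_1 = e^(−2.3)·2.3^7/7! = 0.00677309
  f_2 = e^(−6.5)·6.5^7/7! = 0.146234
Odds = (0.18/0.82) × (0.00677309/0.146234) = 0.219512 × 0.0463168 ≈ 0.010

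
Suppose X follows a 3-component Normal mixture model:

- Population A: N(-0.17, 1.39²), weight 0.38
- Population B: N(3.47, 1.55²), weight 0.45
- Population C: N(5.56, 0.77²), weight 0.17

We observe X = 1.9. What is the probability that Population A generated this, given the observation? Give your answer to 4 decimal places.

0.3416

The responsibility of component k is w_k f_k(x) divided by Σ_j w_j f_j(x).
Normal densities:
  p_A = 0.0946932
  p_B = 0.154096
  p_C = 6.43183e-06
Unnormalised posteriors:
  w_A·p_A = 0.38 × 0.0946932 = 0.0359834
  w_B·p_B = 0.45 × 0.154096 = 0.0693432
  w_C·p_C = 0.17 × 6.43183e-06 = 1.09341e-06
Sum: 0.0359834 + 0.0693432 + 1.09341e-06 = 0.105328
P(Population A | data) = 0.0359834 / 0.105328 ≈ 0.3416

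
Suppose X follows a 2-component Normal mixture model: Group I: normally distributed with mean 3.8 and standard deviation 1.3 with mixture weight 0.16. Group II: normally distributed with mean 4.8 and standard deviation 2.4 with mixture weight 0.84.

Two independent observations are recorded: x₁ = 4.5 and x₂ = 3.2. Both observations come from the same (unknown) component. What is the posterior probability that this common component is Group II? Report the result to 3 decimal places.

0.611

P(component k | x) = w_k·f_k(x) / marginal(x), where marginal(x) = Σ_j w_j·f_j(x).
Since both observations come from the same component, the likelihood for component k is f_k(x₁)·f_k(x₂).
  f_I = [(1/(1.3·√(2π)))·exp(−(4.5−3.8)²/(2·1.3²)) = 0.306879·exp(-0.14497) = 0.265465] × [0.275874] = 0.0732348
  f_II = [(1/(2.4·√(2π)))·exp(−(4.5−4.8)²/(2·2.4²)) = 0.166226·exp(-0.00781) = 0.164932] × [0.133103] = 0.021953
Unnormalised posteriors:
  w_I·f_I = 0.16 × 0.0732348 = 0.0117176
  w_II·f_II = 0.84 × 0.021953 = 0.0184406
Marginal: 0.0117176 + 0.0184406 = 0.0301581
P(Group II | x₁, x₂) = 0.0184406 / 0.0301581 ≈ 0.611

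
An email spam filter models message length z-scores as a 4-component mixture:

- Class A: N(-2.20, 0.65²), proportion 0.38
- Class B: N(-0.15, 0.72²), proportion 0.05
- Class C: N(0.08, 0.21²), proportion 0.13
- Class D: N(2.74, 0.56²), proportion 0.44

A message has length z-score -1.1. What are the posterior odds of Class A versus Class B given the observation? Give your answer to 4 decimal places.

Posterior odds = (π_i f_i(x)) / (π_j f_j(x)); the normalising sum cancels.
Evaluate each component's likelihood at the observed value:
  L_A = (1/(0.65·√(2π)))·exp(−(-1.1−-2.20)²/(2·0.65²)) = 0.613757·exp(-1.43195) = 0.146591
  L_B = (1/(0.72·√(2π)))·exp(−(-1.1−-0.15)²/(2·0.72²)) = 0.554087·exp(-0.87047) = 0.232027
  L_C = (1/(0.21·√(2π)))·exp(−(-1.1−0.08)²/(2·0.21²)) = 1.899725·exp(-15.78685) = 2.64576e-07
  L_D = (1/(0.56·√(2π)))·exp(−(-1.1−2.74)²/(2·0.56²)) = 0.712397·exp(-23.51020) = 4.38905e-11
0.0557046 / 0.0116014 ≈ 4.8016

4.8016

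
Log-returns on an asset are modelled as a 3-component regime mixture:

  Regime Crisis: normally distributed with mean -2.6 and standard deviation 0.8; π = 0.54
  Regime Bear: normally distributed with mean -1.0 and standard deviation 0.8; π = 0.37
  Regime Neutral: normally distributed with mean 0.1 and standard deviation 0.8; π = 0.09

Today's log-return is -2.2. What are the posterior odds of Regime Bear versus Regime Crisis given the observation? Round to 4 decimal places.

Posterior odds = (w_i f_i(x)) / (w_j f_j(x)); the normalising sum cancels.
Normal densities:
  f_Crisis = (1/(0.8·√(2π)))·exp(−(-2.2−-2.6)²/(2·0.8²)) = 0.498678·exp(-0.12500) = 0.440082
  f_Bear = (1/(0.8·√(2π)))·exp(−(-2.2−-1.0)²/(2·0.8²)) = 0.498678·exp(-1.12500) = 0.161897
  f_Neutral = (1/(0.8·√(2π)))·exp(−(-2.2−0.1)²/(2·0.8²)) = 0.498678·exp(-4.13281) = 0.00799765
Posterior odds = (w_Bear·f_Bear) / (w_Crisis·f_Crisis) = (0.37·0.161897) / (0.54·0.440082) = 0.0599019 / 0.237644 ≈ 0.2521

0.2521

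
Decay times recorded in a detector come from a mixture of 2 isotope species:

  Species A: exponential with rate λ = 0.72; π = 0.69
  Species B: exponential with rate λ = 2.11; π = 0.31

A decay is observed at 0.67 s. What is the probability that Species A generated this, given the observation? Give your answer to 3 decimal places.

0.658

By Bayes' theorem, P(k | x) = P(Z=k) f_k(x) / Σ_j P(Z=j) f_j(x).
Exponential densities:
  f_A = 0.72·e^(−0.72·0.67) = 0.72·e^(−0.4824) = 0.444456
  f_B = 2.11·e^(−2.11·0.67) = 2.11·e^(−1.4137) = 0.51324
Weight by the priors:
  P(Z=A)·f_A = 0.69 × 0.444456 = 0.306675
  P(Z=B)·f_B = 0.31 × 0.51324 = 0.159104
Evidence: 0.306675 + 0.159104 = 0.465779
So the posterior for Species A is 0.306675 / 0.465779 ≈ 0.658.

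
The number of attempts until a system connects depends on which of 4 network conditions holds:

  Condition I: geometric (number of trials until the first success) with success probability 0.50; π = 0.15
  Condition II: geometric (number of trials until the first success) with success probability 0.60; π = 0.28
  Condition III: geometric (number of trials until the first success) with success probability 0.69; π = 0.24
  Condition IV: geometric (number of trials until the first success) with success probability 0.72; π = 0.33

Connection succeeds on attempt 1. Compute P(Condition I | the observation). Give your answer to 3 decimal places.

By Bayes' theorem, P(k | x) = π_k f_k(x) / Σ_j π_j f_j(x).
Component likelihoods at x = 1:
  f_I = 0.50·(1−0.50)^0 = 0.50·1 = 0.5
  f_II = 0.60·(1−0.60)^0 = 0.60·1 = 0.6
  f_III = 0.69·(1−0.69)^0 = 0.69·1 = 0.69
  f_IV = 0.72·(1−0.72)^0 = 0.72·1 = 0.72
Prior × likelihood for each component:
  π_I·f_I = 0.15 × 0.5 = 0.075
  π_II·f_II = 0.28 × 0.6 = 0.168
  π_III·f_III = 0.24 × 0.69 = 0.1656
  π_IV·f_IV = 0.33 × 0.72 = 0.2376
Denominator: 0.075 + 0.168 + 0.1656 + 0.2376 = 0.6462
Responsibility of Condition I: 0.075 / 0.6462 ≈ 0.116

0.116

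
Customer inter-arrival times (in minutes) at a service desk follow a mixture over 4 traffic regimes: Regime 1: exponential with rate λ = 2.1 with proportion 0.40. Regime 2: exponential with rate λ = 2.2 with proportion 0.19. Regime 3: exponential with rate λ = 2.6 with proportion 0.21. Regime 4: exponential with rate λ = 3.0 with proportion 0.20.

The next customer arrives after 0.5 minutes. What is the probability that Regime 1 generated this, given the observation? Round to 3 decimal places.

The responsibility of component k is π_k f_k(x) divided by Σ_j π_j f_j(x).
Evaluate each component's likelihood at the observed value:
  L_1 = 2.1·e^(−2.1·0.5) = 2.1·e^(−1.0500) = 0.734869
  L_2 = 2.2·e^(−2.2·0.5) = 2.2·e^(−1.1000) = 0.732316
  L_3 = 2.6·e^(−2.6·0.5) = 2.6·e^(−1.3000) = 0.708583
  L_4 = 3.0·e^(−3.0·0.5) = 3.0·e^(−1.5000) = 0.66939
Multiply by the mixture weights:
  π_1·L_1 = 0.40 × 0.734869 = 0.293948
  π_2·L_2 = 0.19 × 0.732316 = 0.13914
  π_3·L_3 = 0.21 × 0.708583 = 0.148802
  π_4·L_4 = 0.20 × 0.66939 = 0.133878
Normaliser: 0.293948 + 0.13914 + 0.148802 + 0.133878 = 0.715768
P(Regime 1 | x) = 0.293948 / 0.715768 ≈ 0.411

0.411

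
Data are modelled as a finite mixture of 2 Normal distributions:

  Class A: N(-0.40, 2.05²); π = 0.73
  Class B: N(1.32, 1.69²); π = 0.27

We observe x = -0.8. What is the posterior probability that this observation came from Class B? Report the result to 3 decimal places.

By Bayes' theorem, P(k | x) = π_k f_k(x) / Σ_j π_j f_j(x).
Normal densities:
  p_A = (1/(2.05·√(2π)))·exp(−(-0.8−-0.40)²/(2·2.05²)) = 0.194606·exp(-0.01904) = 0.190936
  p_B = (1/(1.69·√(2π)))·exp(−(-0.8−1.32)²/(2·1.69²)) = 0.236061·exp(-0.78681) = 0.107477
Multiply by the mixture weights:
  π_A·p_A = 0.73 × 0.190936 = 0.139384
  π_B·p_B = 0.27 × 0.107477 = 0.0290189
Normaliser: 0.139384 + 0.0290189 = 0.168403
P(Class B | -0.8) = 0.0290189 / 0.168403 ≈ 0.172

0.172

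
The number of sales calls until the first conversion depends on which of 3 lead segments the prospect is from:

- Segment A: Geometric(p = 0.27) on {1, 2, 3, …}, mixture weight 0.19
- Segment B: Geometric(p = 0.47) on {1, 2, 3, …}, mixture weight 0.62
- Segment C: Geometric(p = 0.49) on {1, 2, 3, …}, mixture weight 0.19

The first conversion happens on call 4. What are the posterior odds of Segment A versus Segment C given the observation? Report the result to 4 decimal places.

1.6159

The posterior odds equal the prior odds times the likelihood ratio: (π_i/π_j)·(f_i(x)/f_j(x)).
Evaluate each component's likelihood at the observed value:
  p_A = 0.27·(1−0.27)^3 = 0.27·0.389017 = 0.105035
  p_B = 0.47·(1−0.47)^3 = 0.47·0.148877 = 0.0699722
  p_C = 0.49·(1−0.49)^3 = 0.49·0.132651 = 0.064999
Odds = (0.19/0.19) × (0.105035/0.064999) = 1 × 1.61594 ≈ 1.6159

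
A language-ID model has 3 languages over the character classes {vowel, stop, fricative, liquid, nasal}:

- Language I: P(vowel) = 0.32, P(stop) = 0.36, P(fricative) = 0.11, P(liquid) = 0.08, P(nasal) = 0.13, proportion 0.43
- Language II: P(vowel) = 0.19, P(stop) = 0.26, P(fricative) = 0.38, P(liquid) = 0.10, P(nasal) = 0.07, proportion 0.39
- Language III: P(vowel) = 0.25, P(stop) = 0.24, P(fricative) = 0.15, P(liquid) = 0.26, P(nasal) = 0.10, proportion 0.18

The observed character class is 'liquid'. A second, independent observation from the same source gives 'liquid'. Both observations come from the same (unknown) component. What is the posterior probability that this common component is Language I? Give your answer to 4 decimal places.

0.1462

Apply Bayes' rule: the posterior for each component is proportional to its prior times its likelihood at x.
Since both observations come from the same component, the likelihood for component k is f_k(x₁)·f_k(x₂).
  p_I = [P(liquid | comp) = 0.08] × [0.08] = 0.0064
  p_II = [P(liquid | comp) = 0.10] × [0.1] = 0.01
  p_III = [P(liquid | comp) = 0.26] × [0.26] = 0.0676
Prior × likelihood for each component:
  w_I·p_I = 0.43 × 0.0064 = 0.002752
  w_II·p_II = 0.39 × 0.01 = 0.0039
  w_III·p_III = 0.18 × 0.0676 = 0.012168
Sum: 0.002752 + 0.0039 + 0.012168 = 0.01882
P(Language I | x₁, x₂) = 0.002752 / 0.01882 ≈ 0.1462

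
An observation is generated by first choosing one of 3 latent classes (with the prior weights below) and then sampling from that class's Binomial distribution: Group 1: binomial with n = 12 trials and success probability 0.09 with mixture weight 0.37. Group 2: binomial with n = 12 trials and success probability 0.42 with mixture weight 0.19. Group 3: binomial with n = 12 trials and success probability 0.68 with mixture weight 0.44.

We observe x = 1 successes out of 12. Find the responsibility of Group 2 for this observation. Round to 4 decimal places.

Posterior ∝ prior × likelihood, so P(k | x) ∝ P(Z=k) f_k(x); normalise over all components.
Evaluate each component's likelihood at the observed value:
  L_1 = C(12,1)·0.09^1·0.91^11 = 12·0.09·0.354369 = 0.382718
  L_2 = C(12,1)·0.42^1·0.58^11 = 12·0.42·0.00249866 = 0.0125933
  L_3 = C(12,1)·0.68^1·0.32^11 = 12·0.68·3.60288e-06 = 2.93995e-05
Weight by the priors:
  P(Z=1)·L_1 = 0.37 × 0.382718 = 0.141606
  P(Z=2)·L_2 = 0.19 × 0.0125933 = 0.00239272
  P(Z=3)·L_3 = 0.44 × 2.93995e-05 = 1.29358e-05
Denominator: 0.141606 + 0.00239272 + 1.29358e-05 = 0.144011
P(Group 2 | 1 successes out of 12) ≈ 0.0166

0.0166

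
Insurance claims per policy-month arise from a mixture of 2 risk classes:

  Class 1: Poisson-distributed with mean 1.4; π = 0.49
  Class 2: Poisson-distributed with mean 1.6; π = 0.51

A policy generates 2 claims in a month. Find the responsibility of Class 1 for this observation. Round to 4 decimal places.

Apply Bayes' rule: the posterior for each component is proportional to its prior times its likelihood at x.
Component likelihoods at x = 2 claims:
  p_1 = e^(−1.4)·1.4^2/2! = 0.241665
  p_2 = e^(−1.6)·1.6^2/2! = 0.258428
Prior × likelihood for each component:
  w_1·p_1 = 0.49 × 0.241665 = 0.118416
  w_2·p_2 = 0.51 × 0.258428 = 0.131798
Denominator: 0.118416 + 0.131798 = 0.250214
So the posterior for Class 1 is 0.118416 / 0.250214 ≈ 0.4733.

0.4733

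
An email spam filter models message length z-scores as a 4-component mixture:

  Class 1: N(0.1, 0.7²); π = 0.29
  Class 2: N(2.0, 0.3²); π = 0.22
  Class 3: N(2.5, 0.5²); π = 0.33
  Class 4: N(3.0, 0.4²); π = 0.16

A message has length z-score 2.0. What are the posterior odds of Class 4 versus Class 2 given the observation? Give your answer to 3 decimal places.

0.024

Since P(k|x) ∝ π_k f_k(x), the posterior odds are π_i f_i(x) / (π_j f_j(x)).
Normal densities:
  L_1 = (1/(0.7·√(2π)))·exp(−(2.0−0.1)²/(2·0.7²)) = 0.569918·exp(-3.68367) = 0.0143223
  L_2 = (1/(0.3·√(2π)))·exp(−(2.0−2.0)²/(2·0.3²)) = 1.329808·exp(-0.00000) = 1.32981
  L_3 = (1/(0.5·√(2π)))·exp(−(2.0−2.5)²/(2·0.5²)) = 0.797885·exp(-0.50000) = 0.483941
  L_4 = (1/(0.4·√(2π)))·exp(−(2.0−3.0)²/(2·0.4²)) = 0.997356·exp(-3.12500) = 0.0438208
0.00701132 / 0.292558 ≈ 0.024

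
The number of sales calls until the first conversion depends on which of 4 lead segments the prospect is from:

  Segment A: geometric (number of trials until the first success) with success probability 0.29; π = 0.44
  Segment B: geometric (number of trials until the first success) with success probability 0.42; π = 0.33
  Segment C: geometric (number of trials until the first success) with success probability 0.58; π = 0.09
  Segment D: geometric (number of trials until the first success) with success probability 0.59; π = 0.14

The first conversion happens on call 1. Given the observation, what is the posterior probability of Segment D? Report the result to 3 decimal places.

0.206

By Bayes' theorem, P(k | x) = π_k f_k(x) / Σ_j π_j f_j(x).
Component likelihoods at x = 1:
  f_A = 0.29
  f_B = 0.42
  f_C = 0.58
  f_D = 0.59
Prior × likelihood for each component:
  π_A·f_A = 0.44 × 0.29 = 0.1276
  π_B·f_B = 0.33 × 0.42 = 0.1386
  π_C·f_C = 0.09 × 0.58 = 0.0522
  π_D·f_D = 0.14 × 0.59 = 0.0826
Sum: 0.1276 + 0.1386 + 0.0522 + 0.0826 = 0.401
P(Segment D | x) ≈ 0.206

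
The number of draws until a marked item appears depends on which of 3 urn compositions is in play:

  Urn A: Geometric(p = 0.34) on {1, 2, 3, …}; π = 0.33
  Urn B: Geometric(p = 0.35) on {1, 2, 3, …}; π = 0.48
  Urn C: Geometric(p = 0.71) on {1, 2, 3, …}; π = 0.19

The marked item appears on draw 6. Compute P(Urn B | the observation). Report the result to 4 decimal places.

Apply Bayes' rule: the posterior for each component is proportional to its prior times its likelihood at x.
Component likelihoods at x = 6:
  f_A = 0.34·(1−0.34)^5 = 0.34·0.125233 = 0.0425793
  f_B = 0.35·(1−0.35)^5 = 0.35·0.116029 = 0.0406102
  f_C = 0.71·(1−0.71)^5 = 0.71·0.00205111 = 0.00145629
Multiply by the mixture weights:
  P(Z=A)·f_A = 0.33 × 0.0425793 = 0.0140512
  P(Z=B)·f_B = 0.48 × 0.0406102 = 0.0194929
  P(Z=C)·f_C = 0.19 × 0.00145629 = 0.000276695
Marginal: 0.0140512 + 0.0194929 + 0.000276695 = 0.0338207
P(Urn B | data) = 0.0194929 / 0.0338207 ≈ 0.5764

0.5764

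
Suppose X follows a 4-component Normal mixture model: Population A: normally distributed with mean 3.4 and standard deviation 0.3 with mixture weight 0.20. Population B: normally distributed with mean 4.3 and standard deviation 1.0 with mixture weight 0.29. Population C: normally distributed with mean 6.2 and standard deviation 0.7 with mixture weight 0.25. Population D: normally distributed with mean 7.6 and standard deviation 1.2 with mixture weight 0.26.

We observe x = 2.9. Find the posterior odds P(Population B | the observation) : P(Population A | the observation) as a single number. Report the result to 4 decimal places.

Posterior odds = (w_i f_i(x)) / (w_j f_j(x)); the normalising sum cancels.
Normal densities:
  f_A = (1/(0.3·√(2π)))·exp(−(2.9−3.4)²/(2·0.3²)) = 1.329808·exp(-1.38889) = 0.33159
  f_B = (1/(1.0·√(2π)))·exp(−(2.9−4.3)²/(2·1.0²)) = 0.398942·exp(-0.98000) = 0.149727
  f_C = (1/(0.7·√(2π)))·exp(−(2.9−6.2)²/(2·0.7²)) = 0.569918·exp(-11.11224) = 8.50796e-06
  f_D = (1/(1.2·√(2π)))·exp(−(2.9−7.6)²/(2·1.2²)) = 0.332452·exp(-7.67014) = 0.000155106
0.043421 / 0.0663181 ≈ 0.6547

0.6547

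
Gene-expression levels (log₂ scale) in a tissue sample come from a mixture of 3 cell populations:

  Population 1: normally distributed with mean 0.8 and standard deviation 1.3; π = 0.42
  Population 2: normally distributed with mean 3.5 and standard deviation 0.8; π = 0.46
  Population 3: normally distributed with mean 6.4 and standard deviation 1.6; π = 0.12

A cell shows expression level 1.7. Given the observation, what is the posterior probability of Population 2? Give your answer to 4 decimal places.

0.1520

P(component k | x) = π_k·f_k(x) / marginal(x), where marginal(x) = Σ_j π_j·f_j(x).
Evaluate each component's likelihood at the observed value:
  p_1 = 0.241485
  p_2 = 0.0396746
  p_3 = 0.00333462
Unnormalised posteriors:
  π_1·p_1 = 0.42 × 0.241485 = 0.101424
  π_2·p_2 = 0.46 × 0.0396746 = 0.0182503
  π_3·p_3 = 0.12 × 0.00333462 = 0.000400155
Evidence: 0.101424 + 0.0182503 + 0.000400155 = 0.120074
Responsibility of Population 2: 0.0182503 / 0.120074 ≈ 0.1520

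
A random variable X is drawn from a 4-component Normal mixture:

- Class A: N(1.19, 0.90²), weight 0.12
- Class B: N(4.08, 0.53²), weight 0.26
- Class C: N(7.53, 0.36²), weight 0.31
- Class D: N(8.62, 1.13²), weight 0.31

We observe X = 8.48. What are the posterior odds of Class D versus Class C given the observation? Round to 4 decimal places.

Posterior odds = (P(Z=i) f_i(x)) / (P(Z=j) f_j(x)); the normalising sum cancels.
Component likelihoods at x = 8.48:
  f_A = 2.50979e-15
  f_B = 8.13877e-16
  f_C = 0.0340763
  f_D = 0.350347
Odds = (0.31/0.31) × (0.350347/0.0340763) = 1 × 10.2813 ≈ 10.2813

10.2813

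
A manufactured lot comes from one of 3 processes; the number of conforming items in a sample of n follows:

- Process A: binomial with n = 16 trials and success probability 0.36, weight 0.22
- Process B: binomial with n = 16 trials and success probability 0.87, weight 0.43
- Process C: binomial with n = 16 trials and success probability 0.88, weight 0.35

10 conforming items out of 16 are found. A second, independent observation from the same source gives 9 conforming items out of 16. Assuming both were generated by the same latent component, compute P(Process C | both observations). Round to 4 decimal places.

By Bayes' theorem, P(k | x) = π_k f_k(x) / Σ_j π_j f_j(x).
Since both observations come from the same component, the likelihood for component k is f_k(x₁)·f_k(x₂).
  p_A = [0.02012] × [0.0510985] = 0.0010281
  p_B = [0.00960233] × [0.00204976] = 1.96825e-05
  p_C = [0.00665945] × [0.0012973] = 8.63927e-06
Multiply by the mixture weights:
  π_A·p_A = 0.22 × 0.0010281 = 0.000226183
  π_B·p_B = 0.43 × 1.96825e-05 = 8.46346e-06
  π_C·p_C = 0.35 × 8.63927e-06 = 3.02374e-06
Sum: 0.000226183 + 8.46346e-06 + 3.02374e-06 = 0.00023767
P(Process C | x) = 3.02374e-06 / 0.00023767 ≈ 0.0127

0.0127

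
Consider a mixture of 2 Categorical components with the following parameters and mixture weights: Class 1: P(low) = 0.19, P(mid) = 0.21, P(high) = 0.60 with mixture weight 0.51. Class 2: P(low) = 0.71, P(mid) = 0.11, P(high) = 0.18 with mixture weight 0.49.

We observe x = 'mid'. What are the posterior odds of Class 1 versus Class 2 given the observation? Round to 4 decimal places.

The posterior odds equal the prior odds times the likelihood ratio: (P(Z=i)/P(Z=j))·(f_i(x)/f_j(x)).
Categorical probabilities:
  p_1 = P(mid | comp) = 0.21
  p_2 = P(mid | comp) = 0.11
Odds = (0.51/0.49) × (0.21/0.11) = 1.04082 × 1.90909 ≈ 1.9870

1.9870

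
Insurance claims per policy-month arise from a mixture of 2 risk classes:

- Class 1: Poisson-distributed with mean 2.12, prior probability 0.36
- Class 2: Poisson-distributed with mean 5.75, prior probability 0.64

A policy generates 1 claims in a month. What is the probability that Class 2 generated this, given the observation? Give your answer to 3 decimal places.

0.113

P(component k | x) = P(Z=k)·f_k(x) / marginal(x), where marginal(x) = Σ_j P(Z=j)·f_j(x).
Component likelihoods at x = 1 claims:
  L_1 = 0.254467
  L_2 = 0.018301
Multiply by the mixture weights:
  P(Z=1)·L_1 = 0.36 × 0.254467 = 0.0916081
  P(Z=2)·L_2 = 0.64 × 0.018301 = 0.0117126
Normaliser: 0.0916081 + 0.0117126 = 0.103321
So the posterior for Class 2 is 0.0117126 / 0.103321 ≈ 0.113.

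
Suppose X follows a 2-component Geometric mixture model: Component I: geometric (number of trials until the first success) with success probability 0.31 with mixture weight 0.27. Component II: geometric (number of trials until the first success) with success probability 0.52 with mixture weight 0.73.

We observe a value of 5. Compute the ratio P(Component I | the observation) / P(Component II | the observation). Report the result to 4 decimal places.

Posterior odds = (w_i f_i(x)) / (w_j f_j(x)); the normalising sum cancels.
Component likelihoods at x = 5:
  p_I = 0.31·(1−0.31)^4 = 0.31·0.226671 = 0.0702681
  p_II = 0.52·(1−0.52)^4 = 0.52·0.0530842 = 0.0276038
0.0189724 / 0.0201507 ≈ 0.9415

0.9415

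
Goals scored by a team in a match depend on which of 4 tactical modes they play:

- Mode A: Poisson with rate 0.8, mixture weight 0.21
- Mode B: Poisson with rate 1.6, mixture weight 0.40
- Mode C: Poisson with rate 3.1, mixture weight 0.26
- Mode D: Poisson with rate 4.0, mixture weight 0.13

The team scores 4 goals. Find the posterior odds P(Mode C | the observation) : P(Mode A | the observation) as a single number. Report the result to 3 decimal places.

Only the two components matter; the odds are (P(Z=i) f_i(x)) / (P(Z=j) f_j(x)).
Evaluate each component's likelihood at the observed value:
  L_A = e^(−0.8)·0.8^4/4! = 0.00766855
  L_B = e^(−1.6)·1.6^4/4! = 0.0551312
  L_C = e^(−3.1)·3.1^4/4! = 0.17335
  L_D = e^(−4.0)·4.0^4/4! = 0.195367
Odds = (0.26/0.21) × (0.17335/0.00766855) = 1.2381 × 22.6053 ≈ 27.987

27.987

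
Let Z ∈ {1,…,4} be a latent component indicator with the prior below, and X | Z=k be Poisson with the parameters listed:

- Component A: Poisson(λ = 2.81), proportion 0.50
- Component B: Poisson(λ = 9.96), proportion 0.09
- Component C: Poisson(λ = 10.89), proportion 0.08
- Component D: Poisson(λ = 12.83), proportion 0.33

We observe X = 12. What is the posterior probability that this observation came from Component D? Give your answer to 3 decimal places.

0.682

By Bayes' theorem, P(k | x) = π_k f_k(x) / Σ_j π_j f_j(x).
Poisson probabilities:
  f_A = 3.04629e-05
  f_B = 0.0940161
  f_C = 0.108276
  f_D = 0.111272
Unnormalised posteriors:
  π_A·f_A = 0.50 × 3.04629e-05 = 1.52315e-05
  π_B·f_B = 0.09 × 0.0940161 = 0.00846145
  π_C·f_C = 0.08 × 0.108276 = 0.00866205
  π_D·f_D = 0.33 × 0.111272 = 0.0367197
Evidence: 1.52315e-05 + 0.00846145 + 0.00866205 + 0.0367197 = 0.0538584
P(Component D | the observation) ≈ 0.682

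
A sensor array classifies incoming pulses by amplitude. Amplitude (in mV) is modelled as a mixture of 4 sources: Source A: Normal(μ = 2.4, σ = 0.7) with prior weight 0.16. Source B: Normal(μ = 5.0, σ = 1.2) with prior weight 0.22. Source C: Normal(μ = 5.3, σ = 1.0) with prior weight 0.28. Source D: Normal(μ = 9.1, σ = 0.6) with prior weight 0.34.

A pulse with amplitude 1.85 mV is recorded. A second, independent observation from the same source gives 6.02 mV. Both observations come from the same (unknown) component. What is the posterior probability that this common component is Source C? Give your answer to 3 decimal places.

P(component k | x) = π_k·f_k(x) / marginal(x), where marginal(x) = Σ_j π_j·f_j(x).
Since both observations come from the same component, the likelihood for component k is f_k(x₁)·f_k(x₂).
  f_A = [0.418559] × [8.88172e-07] = 3.71753e-07
  f_B = [0.0106035] × [0.231654] = 0.00245634
  f_C = [0.00103828] × [0.307851] = 0.000319636
  f_D = [1.31146e-32] × [1.26092e-06] = 1.65364e-38
Multiply by the mixture weights:
  π_A·f_A = 0.16 × 3.71753e-07 = 5.94804e-08
  π_B·f_B = 0.22 × 0.00245634 = 0.000540395
  π_C·f_C = 0.28 × 0.000319636 = 8.94981e-05
  π_D·f_D = 0.34 × 1.65364e-38 = 5.62238e-39
Normaliser: 5.94804e-08 + 0.000540395 + 8.94981e-05 + 5.62238e-39 = 0.000629953
P(Source C | data) ≈ 0.142

0.142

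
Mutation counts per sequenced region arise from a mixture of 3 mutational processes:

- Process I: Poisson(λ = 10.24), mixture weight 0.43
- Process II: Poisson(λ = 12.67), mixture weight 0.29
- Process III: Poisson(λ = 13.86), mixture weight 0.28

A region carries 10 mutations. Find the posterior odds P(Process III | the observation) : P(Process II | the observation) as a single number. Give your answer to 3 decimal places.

The posterior odds equal the prior odds times the likelihood ratio: (w_i/w_j)·(f_i(x)/f_j(x)).
Poisson probabilities:
  p_I = e^(−10.24)·10.24^10/10! = 0.124756
  p_II = e^(−12.67)·12.67^10/10! = 0.0923617
  p_III = e^(−13.86)·13.86^10/10! = 0.0689521
0.0193066 / 0.0267849 ≈ 0.721

0.721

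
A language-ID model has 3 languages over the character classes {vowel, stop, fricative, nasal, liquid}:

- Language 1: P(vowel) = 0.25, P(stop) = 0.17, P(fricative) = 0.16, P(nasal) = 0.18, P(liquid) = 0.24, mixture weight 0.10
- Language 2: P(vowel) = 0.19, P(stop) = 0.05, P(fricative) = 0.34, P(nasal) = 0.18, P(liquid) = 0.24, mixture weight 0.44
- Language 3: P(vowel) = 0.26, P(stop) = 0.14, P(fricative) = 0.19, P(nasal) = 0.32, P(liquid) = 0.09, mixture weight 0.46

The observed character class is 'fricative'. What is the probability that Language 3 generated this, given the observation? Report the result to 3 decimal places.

P(component k | x) = w_k·f_k(x) / marginal(x), where marginal(x) = Σ_j w_j·f_j(x).
Categorical probabilities:
  f_1 = P(fricative | comp) = 0.16
  f_2 = P(fricative | comp) = 0.34
  f_3 = P(fricative | comp) = 0.19
Prior × likelihood for each component:
  w_1·f_1 = 0.10 × 0.16 = 0.016
  w_2·f_2 = 0.44 × 0.34 = 0.1496
  w_3·f_3 = 0.46 × 0.19 = 0.0874
Marginal: 0.016 + 0.1496 + 0.0874 = 0.253
P(Language 3 | the observation) ≈ 0.345

0.345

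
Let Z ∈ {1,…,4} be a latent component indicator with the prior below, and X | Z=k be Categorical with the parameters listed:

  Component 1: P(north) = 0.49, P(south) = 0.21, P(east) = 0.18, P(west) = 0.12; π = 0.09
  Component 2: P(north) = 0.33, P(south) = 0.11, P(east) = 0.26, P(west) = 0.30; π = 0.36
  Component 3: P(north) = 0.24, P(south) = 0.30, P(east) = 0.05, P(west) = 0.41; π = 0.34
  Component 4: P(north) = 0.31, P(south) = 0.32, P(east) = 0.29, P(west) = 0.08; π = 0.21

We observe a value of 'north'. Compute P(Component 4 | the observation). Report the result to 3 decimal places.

P(component k | x) = P(Z=k)·f_k(x) / marginal(x), where marginal(x) = Σ_j P(Z=j)·f_j(x).
Evaluate each component's likelihood at the observed value:
  p_1 = 0.49
  p_2 = 0.33
  p_3 = 0.24
  p_4 = 0.31
Prior × likelihood for each component:
  P(Z=1)·p_1 = 0.09 × 0.49 = 0.0441
  P(Z=2)·p_2 = 0.36 × 0.33 = 0.1188
  P(Z=3)·p_3 = 0.34 × 0.24 = 0.0816
  P(Z=4)·p_4 = 0.21 × 0.31 = 0.0651
Normaliser: 0.0441 + 0.1188 + 0.0816 + 0.0651 = 0.3096
So the posterior for Component 4 is 0.0651 / 0.3096 ≈ 0.210.

0.210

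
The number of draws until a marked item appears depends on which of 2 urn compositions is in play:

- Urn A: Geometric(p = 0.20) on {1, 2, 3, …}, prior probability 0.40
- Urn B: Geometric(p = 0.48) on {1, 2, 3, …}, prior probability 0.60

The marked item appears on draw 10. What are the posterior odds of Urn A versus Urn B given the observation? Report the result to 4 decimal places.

13.4115

Posterior odds = (P(Z=i) f_i(x)) / (P(Z=j) f_j(x)); the normalising sum cancels.
Component likelihoods at x = 10:
  L_A = 0.20·(1−0.20)^9 = 0.20·0.134218 = 0.0268435
  L_B = 0.48·(1−0.48)^9 = 0.48·0.00277991 = 0.00133435
0.0107374 / 0.000800613 ≈ 13.4115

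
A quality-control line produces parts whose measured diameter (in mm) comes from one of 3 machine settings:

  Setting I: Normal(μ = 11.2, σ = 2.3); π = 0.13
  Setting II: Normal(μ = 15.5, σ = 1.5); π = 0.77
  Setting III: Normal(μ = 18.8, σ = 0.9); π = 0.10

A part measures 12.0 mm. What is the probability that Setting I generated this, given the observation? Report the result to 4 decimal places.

P(component k | x) = w_k·f_k(x) / marginal(x), where marginal(x) = Σ_j w_j·f_j(x).
Component likelihoods at x = 12.0 mm:
  L_I = (1/(2.3·√(2π)))·exp(−(12.0−11.2)²/(2·2.3²)) = 0.173453·exp(-0.06049) = 0.163272
  L_II = (1/(1.5·√(2π)))·exp(−(12.0−15.5)²/(2·1.5²)) = 0.265962·exp(-2.72222) = 0.0174813
  L_III = (1/(0.9·√(2π)))·exp(−(12.0−18.8)²/(2·0.9²)) = 0.443269·exp(-28.54321) = 1.78036e-13
Multiply by the mixture weights:
  w_I·L_I = 0.13 × 0.163272 = 0.0212253
  w_II·L_II = 0.77 × 0.0174813 = 0.0134606
  w_III·L_III = 0.10 × 1.78036e-13 = 1.78036e-14
Sum: 0.0212253 + 0.0134606 + 1.78036e-14 = 0.0346859
Responsibility of Setting I: 0.0212253 / 0.0346859 ≈ 0.6119

0.6119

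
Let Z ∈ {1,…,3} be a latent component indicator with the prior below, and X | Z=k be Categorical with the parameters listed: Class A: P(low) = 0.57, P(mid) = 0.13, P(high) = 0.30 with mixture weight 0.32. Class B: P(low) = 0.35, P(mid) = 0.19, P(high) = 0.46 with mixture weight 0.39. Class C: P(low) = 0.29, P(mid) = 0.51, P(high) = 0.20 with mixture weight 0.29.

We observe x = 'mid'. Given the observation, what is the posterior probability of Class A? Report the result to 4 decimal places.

0.1578

Apply Bayes' rule: the posterior for each component is proportional to its prior times its likelihood at x.
Evaluate each component's likelihood at the observed value:
  f_A = 0.13
  f_B = 0.19
  f_C = 0.51
Multiply by the mixture weights:
  w_A·f_A = 0.32 × 0.13 = 0.0416
  w_B·f_B = 0.39 × 0.19 = 0.0741
  w_C·f_C = 0.29 × 0.51 = 0.1479
Marginal: 0.0416 + 0.0741 + 0.1479 = 0.2636
P(Class A | the observation) ≈ 0.1578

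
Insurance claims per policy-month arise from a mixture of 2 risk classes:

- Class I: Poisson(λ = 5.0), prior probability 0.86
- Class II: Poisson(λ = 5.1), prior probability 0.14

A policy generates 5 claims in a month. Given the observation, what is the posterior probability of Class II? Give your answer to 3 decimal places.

0.140

Apply Bayes' rule: the posterior for each component is proportional to its prior times its likelihood at x.
Evaluate each component's likelihood at the observed value:
  p_I = e^(−5.0)·5.0^5/5! = 0.175467
  p_II = e^(−5.1)·5.1^5/5! = 0.175294
Prior × likelihood for each component:
  π_I·p_I = 0.86 × 0.175467 = 0.150902
  π_II·p_II = 0.14 × 0.175294 = 0.0245412
Sum: 0.150902 + 0.0245412 = 0.175443
Responsibility of Class II: 0.0245412 / 0.175443 ≈ 0.140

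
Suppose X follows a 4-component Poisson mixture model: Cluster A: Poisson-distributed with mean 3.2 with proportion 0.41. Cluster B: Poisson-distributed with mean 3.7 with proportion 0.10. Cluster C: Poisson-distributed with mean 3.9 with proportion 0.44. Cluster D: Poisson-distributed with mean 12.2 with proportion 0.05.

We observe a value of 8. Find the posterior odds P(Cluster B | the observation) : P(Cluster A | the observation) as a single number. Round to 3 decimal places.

0.473

Only the two components matter; the odds are (π_i f_i(x)) / (π_j f_j(x)).
Evaluate each component's likelihood at the observed value:
  L_A = 0.0111157
  L_B = 0.0215379
  L_C = 0.0268688
  L_D = 0.0612302
0.00215379 / 0.00455744 ≈ 0.473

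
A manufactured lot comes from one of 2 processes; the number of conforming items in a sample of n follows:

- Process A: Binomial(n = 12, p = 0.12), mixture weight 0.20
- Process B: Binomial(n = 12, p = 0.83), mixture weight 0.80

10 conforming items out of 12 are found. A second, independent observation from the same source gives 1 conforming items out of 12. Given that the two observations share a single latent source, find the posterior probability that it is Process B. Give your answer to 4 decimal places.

0.7835

The responsibility of component k is P(Z=k) f_k(x) divided by Σ_j P(Z=j) f_j(x).
Since both observations come from the same component, the likelihood for component k is f_k(x₁)·f_k(x₂).
  L_A = [C(12,10)·0.12^10·0.88^2 = 66·6.19174e-10·0.7744 = 3.16462e-08] × [0.352916] = 1.11685e-08
  L_B = [C(12,10)·0.83^10·0.17^2 = 66·0.15516·0.0289 = 0.295953] × [3.41348e-08] = 1.01023e-08
Weight by the priors:
  P(Z=A)·L_A = 0.20 × 1.11685e-08 = 2.23369e-09
  P(Z=B)·L_B = 0.80 × 1.01023e-08 = 8.08184e-09
Normaliser: 2.23369e-09 + 8.08184e-09 = 1.03155e-08
So the posterior for Process B is 8.08184e-09 / 1.03155e-08 ≈ 0.7835.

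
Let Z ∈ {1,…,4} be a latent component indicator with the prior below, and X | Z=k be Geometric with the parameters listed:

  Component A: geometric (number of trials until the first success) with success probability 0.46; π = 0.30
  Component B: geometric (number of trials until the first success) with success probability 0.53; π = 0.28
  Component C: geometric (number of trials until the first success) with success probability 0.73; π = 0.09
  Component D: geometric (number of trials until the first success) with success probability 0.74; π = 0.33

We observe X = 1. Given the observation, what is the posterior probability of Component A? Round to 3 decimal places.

The responsibility of component k is w_k f_k(x) divided by Σ_j w_j f_j(x).
Geometric probabilities:
  L_A = 0.46·(1−0.46)^0 = 0.46·1 = 0.46
  L_B = 0.53·(1−0.53)^0 = 0.53·1 = 0.53
  L_C = 0.73·(1−0.73)^0 = 0.73·1 = 0.73
  L_D = 0.74·(1−0.74)^0 = 0.74·1 = 0.74
Multiply by the mixture weights:
  w_A·L_A = 0.30 × 0.46 = 0.138
  w_B·L_B = 0.28 × 0.53 = 0.1484
  w_C·L_C = 0.09 × 0.73 = 0.0657
  w_D·L_D = 0.33 × 0.74 = 0.2442
Marginal: 0.138 + 0.1484 + 0.0657 + 0.2442 = 0.5963
So the posterior for Component A is 0.138 / 0.5963 ≈ 0.231.

0.231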